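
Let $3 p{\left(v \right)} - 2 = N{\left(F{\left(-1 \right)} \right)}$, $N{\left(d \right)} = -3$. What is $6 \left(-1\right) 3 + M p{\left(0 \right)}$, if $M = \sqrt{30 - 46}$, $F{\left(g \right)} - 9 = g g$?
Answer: $-18 - \frac{4 i}{3} \approx -18.0 - 1.3333 i$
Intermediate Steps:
$F{\left(g \right)} = 9 + g^{2}$ ($F{\left(g \right)} = 9 + g g = 9 + g^{2}$)
$p{\left(v \right)} = - \frac{1}{3}$ ($p{\left(v \right)} = \frac{2}{3} + \frac{1}{3} \left(-3\right) = \frac{2}{3} - 1 = - \frac{1}{3}$)
$M = 4 i$ ($M = \sqrt{-16} = 4 i \approx 4.0 i$)
$6 \left(-1\right) 3 + M p{\left(0 \right)} = 6 \left(-1\right) 3 + 4 i \left(- \frac{1}{3}\right) = \left(-6\right) 3 - \frac{4 i}{3} = -18 - \frac{4 i}{3}$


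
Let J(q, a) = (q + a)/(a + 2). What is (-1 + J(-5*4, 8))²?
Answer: 121/25 ≈ 4.8400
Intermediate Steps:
J(q, a) = (a + q)/(2 + a)
(-1 + J(-5*4, 8))² = (-1 + (8 - 5*4)/(2 + 8))² = (-1 + (8 - 20)/10)² = (-1 + (⅒)*(-12))² = (-1 - 6/5)² = (-11/5)² = 121/25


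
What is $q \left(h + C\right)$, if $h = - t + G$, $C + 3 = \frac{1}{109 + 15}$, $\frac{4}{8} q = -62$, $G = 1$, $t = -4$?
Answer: $-249$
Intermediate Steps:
$q = -124$ ($q = 2 \left(-62\right) = -124$)
$C = - \frac{371}{124}$ ($C = -3 + \frac{1}{109 + 15} = -3 + \frac{1}{124} = - \frac{371}{124} \approx -2.9919$)
$h = 5$ ($h = \left(-1\right) \left(-4\right) + 1 = 4 + 1 = 5$)
$q \left(h + C\right) = - 124 \left(5 - \frac{371}{124}\right) = \left(-124\right) \frac{249}{124} = -249$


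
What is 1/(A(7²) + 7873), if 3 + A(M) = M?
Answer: 1/7919 ≈ 0.00012628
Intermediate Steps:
A(M) = -3 + M
1/(A(7²) + 7873) = 1/((-3 + 7²) + 7873) = 1/((-3 + 49) + 7873) = 1/(46 + 7873) = 1/7919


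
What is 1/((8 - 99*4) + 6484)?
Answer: 1/6096 ≈ 0.00016404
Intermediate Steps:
1/((8 - 99*4) + 6484) = 1/((8 - 11*36) + 6484) = 1/((8 - 396) + 6484) = 1/(-388 + 6484) = 1/6096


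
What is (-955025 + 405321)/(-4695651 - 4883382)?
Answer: 549704/9579033 ≈ 0.057386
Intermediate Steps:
(-955025 + 405321)/(-4695651 - 4883382) = -549704/(-9579033) = -549704*(-1/9579033) = 549704/9579033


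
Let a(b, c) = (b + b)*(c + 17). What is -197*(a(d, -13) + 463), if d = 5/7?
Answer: -646357/7 ≈ -92337.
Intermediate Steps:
d = 5/7 (d = 5*(⅐) = 5/7 ≈ 0.71429)
a(b, c) = 2*b*(17 + c) (a(b, c) = (2*b)*(17 + c) = 2*b*(17 + c))
-197*(a(d, -13) + 463) = -197*(2*(5/7)*(17 - 13) + 463) = -197*(2*(5/7)*4 + 463) = -197*(40/7 + 463) = -197*3281/7 = -646357/7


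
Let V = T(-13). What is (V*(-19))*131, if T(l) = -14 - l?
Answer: 2489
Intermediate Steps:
V = -1 (V = -14 - 1*(-13) = -14 + 13 = -1)
(V*(-19))*131 = -1*(-19)*131 = 19*131 = 2489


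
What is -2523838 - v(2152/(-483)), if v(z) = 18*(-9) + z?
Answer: -1218933356/483 ≈ -2.5237e+6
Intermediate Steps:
v(z) = -162 + z
-2523838 - v(2152/(-483)) = -2523838 - (-162 + 2152/(-483)) = -2523838 - (-162 + 2152*(-1/483)) = -2523838 - (-162 - 2152/483) = -2523838 - 1*(-80398/483) = -2523838 + 80398/483 = -1218933356/483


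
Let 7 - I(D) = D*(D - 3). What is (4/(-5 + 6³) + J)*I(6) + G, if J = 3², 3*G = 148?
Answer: -31571/633 ≈ -49.875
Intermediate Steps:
I(D) = 7 - D*(-3 + D) (I(D) = 7 - D*(D - 3) = 7 - D*(-3 + D))
G = 148/3 (G = (⅓)*148 = 148/3 ≈ 49.333)
J = 9
(4/(-5 + 6³) + J)*I(6) + G = (4/(-5 + 6³) + 9)*(7 - 1*6² + 3*6) + 148/3 = (4/(-5 + 216) + 9)*(7 - 1*36 + 18) + 148/3 = (4/211 + 9)*(7 - 36 + 18) + 148/3 = (4*(1/211) + 9)*(-11) + 148/3 = (4/211 + 9)*(-11) + 148/3 = (1903/211)*(-11) + 148/3 = -20933/211 + 148/3 = -31571/633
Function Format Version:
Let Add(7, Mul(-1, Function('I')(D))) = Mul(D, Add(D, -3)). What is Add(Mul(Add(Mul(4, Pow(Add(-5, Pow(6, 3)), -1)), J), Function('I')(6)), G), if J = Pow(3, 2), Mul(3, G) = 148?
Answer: Rational(-31571, 633) ≈ -49.875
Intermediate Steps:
Function('I')(D) = Add(7, Mul(-1, D, Add(-3, D))) (Function('I')(D) = Add(7, Mul(-1, Mul(D, Add(D, -3)))) = Add(7, Mul(-1, Mul(D, Add(-3, D)))) = Add(7, Mul(-1, D, Add(-3, D))))
G = Rational(148, 3) (G = Mul(Rational(1, 3), 148) = Rational(148, 3) ≈ 49.333)
J = 9
Add(Mul(Add(Mul(4, Pow(Add(-5, Pow(6, 3)), -1)), J), Function('I')(6)), G) = Add(Mul(Add(Mul(4, Pow(Add(-5, Pow(6, 3)), -1)), 9), Add(7, Mul(-1, Pow(6, 2)), Mul(3, 6))), Rational(148, 3)) = Add(Mul(Add(Mul(4, Pow(Add(-5, 216), -1)), 9), Add(7, Mul(-1, 36), 18)), Rational(148, 3)) = Add(Mul(Add(Mul(4, Pow(211, -1)), 9), Add(7, -36, 18)), Rational(148, 3)) = Add(Mul(Add(Mul(4, Rational(1, 211)), 9), -11), Rational(148, 3)) = Add(Mul(Add(Rational(4, 211), 9), -11), Rational(148, 3)) = Add(Mul(Rational(1903, 211), -11), Rational(148, 3)) = Add(Rational(-20933, 211), Rational(148, 3)) = Rational(-31571, 633)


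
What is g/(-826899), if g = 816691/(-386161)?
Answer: 816691/319316144739 ≈ 2.5576e-6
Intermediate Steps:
g = -816691/386161 (g = 816691*(-1/386161) = -816691/386161 ≈ -2.1149)
g/(-826899) = -816691/386161/(-826899) = -816691/386161*(-1/826899) = 816691/319316144739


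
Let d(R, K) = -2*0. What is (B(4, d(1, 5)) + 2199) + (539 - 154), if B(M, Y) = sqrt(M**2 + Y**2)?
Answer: 2588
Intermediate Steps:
d(R, K) = 0
(B(4, d(1, 5)) + 2199) + (539 - 154) = (sqrt(4**2 + 0**2) + 2199) + (539 - 154) = (sqrt(16 + 0) + 2199) + 385 = (sqrt(16) + 2199) + 385 = (4 + 2199) + 385 = 2203 + 385 = 2588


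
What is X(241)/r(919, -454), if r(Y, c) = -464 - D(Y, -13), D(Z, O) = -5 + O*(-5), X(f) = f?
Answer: -241/524 ≈ -0.45992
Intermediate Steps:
D(Z, O) = -5 - 5*O
r(Y, c) = -524 (r(Y, c) = -464 - (-5 - 5*(-13)) = -464 - (-5 + 65) = -464 - 1*60 = -464 - 60 = -524)
X(241)/r(919, -454) = 241/(-524) = 241*(-1/524) = -241/524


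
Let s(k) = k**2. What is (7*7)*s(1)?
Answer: 49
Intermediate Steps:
(7*7)*s(1) = (7*7)*1**2 = 49*1 = 49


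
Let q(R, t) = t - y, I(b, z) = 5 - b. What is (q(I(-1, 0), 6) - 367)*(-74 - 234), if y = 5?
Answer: 112728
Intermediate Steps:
q(R, t) = -5 + t (q(R, t) = t - 1*5 = t - 5 = -5 + t)
(q(I(-1, 0), 6) - 367)*(-74 - 234) = ((-5 + 6) - 367)*(-74 - 234) = (1 - 367)*(-308) = -366*(-308) = 112728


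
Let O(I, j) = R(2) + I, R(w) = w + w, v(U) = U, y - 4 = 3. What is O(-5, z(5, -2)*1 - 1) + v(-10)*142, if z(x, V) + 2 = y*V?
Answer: -1421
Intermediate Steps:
y = 7 (y = 4 + 3 = 7)
z(x, V) = -2 + 7*V
R(w) = 2*w
O(I, j) = 4 + I (O(I, j) = 2*2 + I = 4 + I)
O(-5, z(5, -2)*1 - 1) + v(-10)*142 = (4 - 5) - 10*142 = -1 - 1420 = -1421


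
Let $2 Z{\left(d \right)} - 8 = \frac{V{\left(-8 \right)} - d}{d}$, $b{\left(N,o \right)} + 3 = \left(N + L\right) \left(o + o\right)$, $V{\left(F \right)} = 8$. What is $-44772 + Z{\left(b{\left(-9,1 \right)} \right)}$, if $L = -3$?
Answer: $- \frac{2417507}{54} \approx -44769.0$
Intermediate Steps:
$b{\left(N,o \right)} = -3 + 2 o \left(-3 + N\right)$ ($b{\left(N,o \right)} = -3 + \left(N - 3\right) \left(o + o\right) = -3 + \left(-3 + N\right) 2 o = -3 + 2 o \left(-3 + N\right)$)
$Z{\left(d \right)} = 4 + \frac{8 - d}{2 d}$ ($Z{\left(d \right)} = 4 + \frac{\left(8 - d\right) \frac{1}{d}}{2} = 4 + \frac{\frac{1}{d} \left(8 - d\right)}{2} = 4 + \frac{8 - d}{2 d}$)
$-44772 + Z{\left(b{\left(-9,1 \right)} \right)} = -44772 + \left(\frac{7}{2} + \frac{4}{-3 - 6 + 2 \left(-9\right) 1}\right) = -44772 + \left(\frac{7}{2} + \frac{4}{-3 - 6 - 18}\right) = -44772 + \left(\frac{7}{2} + \frac{4}{-27}\right) = -44772 + \left(\frac{7}{2} + 4 \left(- \frac{1}{27}\right)\right) = -44772 + \left(\frac{7}{2} - \frac{4}{27}\right) = -44772 + \frac{181}{54} = - \frac{2417507}{54}$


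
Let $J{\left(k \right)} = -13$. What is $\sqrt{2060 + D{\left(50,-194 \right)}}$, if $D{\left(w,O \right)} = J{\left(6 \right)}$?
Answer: $\sqrt{2047} \approx 45.244$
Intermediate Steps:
$D{\left(w,O \right)} = -13$
$\sqrt{2060 + D{\left(50,-194 \right)}} = \sqrt{2060 - 13} = \sqrt{2047}$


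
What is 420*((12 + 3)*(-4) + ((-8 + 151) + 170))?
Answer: 106260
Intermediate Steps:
420*((12 + 3)*(-4) + ((-8 + 151) + 170)) = 420*(15*(-4) + (143 + 170)) = 420*(-60 + 313) = 420*253 = 106260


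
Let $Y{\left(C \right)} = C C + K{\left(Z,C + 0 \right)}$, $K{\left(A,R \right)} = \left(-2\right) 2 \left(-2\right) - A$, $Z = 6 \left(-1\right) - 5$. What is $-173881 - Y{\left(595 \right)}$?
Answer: $-527925$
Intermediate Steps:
$Z = -11$ ($Z = -6 - 5 = -11$)
$K{\left(A,R \right)} = 8 - A$ ($K{\left(A,R \right)} = \left(-4\right) \left(-2\right) - A = 8 - A$)
$Y{\left(C \right)} = 19 + C^{2}$ ($Y{\left(C \right)} = C C + \left(8 - -11\right) = C^{2} + \left(8 + 11\right) = C^{2} + 19 = 19 + C^{2}$)
$-173881 - Y{\left(595 \right)} = -173881 - \left(19 + 595^{2}\right) = -173881 - \left(19 + 354025\right) = -173881 - 354044 = -527925$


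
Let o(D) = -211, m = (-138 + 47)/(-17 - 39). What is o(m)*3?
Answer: -633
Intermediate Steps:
m = 13/8 (m = -91/(-56) = -91*(-1/56) = 13/8 ≈ 1.6250)
o(m)*3 = -211*3 = -633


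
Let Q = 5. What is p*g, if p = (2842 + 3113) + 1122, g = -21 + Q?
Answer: -113232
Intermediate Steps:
g = -16 (g = -21 + 5 = -16)
p = 7077 (p = 5955 + 1122 = 7077)
p*g = 7077*(-16) = -113232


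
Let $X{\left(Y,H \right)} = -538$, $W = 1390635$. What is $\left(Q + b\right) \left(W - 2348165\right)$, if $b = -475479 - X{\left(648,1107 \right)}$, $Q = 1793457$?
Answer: $-1262518625480$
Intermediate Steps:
$b = -474941$ ($b = -475479 - -538 = -475479 + 538 = -474941$)
$\left(Q + b\right) \left(W - 2348165\right) = \left(1793457 - 474941\right) \left(1390635 - 2348165\right) = 1318516 \left(-957530\right) = -1262518625480$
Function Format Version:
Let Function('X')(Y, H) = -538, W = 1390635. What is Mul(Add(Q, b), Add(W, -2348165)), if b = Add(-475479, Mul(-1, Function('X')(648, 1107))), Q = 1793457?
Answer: -1262518625480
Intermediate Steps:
b = -474941 (b = Add(-475479, Mul(-1, -538)) = Add(-475479, 538) = -474941)
Mul(Add(Q, b), Add(W, -2348165)) = Mul(Add(1793457, -474941), Add(1390635, -2348165)) = Mul(1318516, -957530) = -1262518625480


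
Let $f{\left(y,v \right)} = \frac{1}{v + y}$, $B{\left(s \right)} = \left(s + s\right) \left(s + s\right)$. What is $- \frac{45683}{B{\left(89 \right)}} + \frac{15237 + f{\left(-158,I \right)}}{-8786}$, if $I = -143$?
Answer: $- \frac{133063046031}{41895531412} \approx -3.1761$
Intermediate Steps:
$B{\left(s \right)} = 4 s^{2}$ ($B{\left(s \right)} = 2 s 2 s = 4 s^{2}$)
$- \frac{45683}{B{\left(89 \right)}} + \frac{15237 + f{\left(-158,I \right)}}{-8786} = - \frac{45683}{4 \cdot 89^{2}} + \frac{15237 + \frac{1}{-143 - 158}}{-8786} = - \frac{45683}{4 \cdot 7921} + \left(15237 + \frac{1}{-301}\right) \left(- \frac{1}{8786}\right) = - \frac{45683}{31684} + \left(15237 - \frac{1}{301}\right) \left(- \frac{1}{8786}\right) = \left(-45683\right) \frac{1}{31684} + \frac{4586336}{301} \left(- \frac{1}{8786}\right) = - \frac{45683}{31684} - \frac{2293168}{1322293} = - \frac{133063046031}{41895531412}$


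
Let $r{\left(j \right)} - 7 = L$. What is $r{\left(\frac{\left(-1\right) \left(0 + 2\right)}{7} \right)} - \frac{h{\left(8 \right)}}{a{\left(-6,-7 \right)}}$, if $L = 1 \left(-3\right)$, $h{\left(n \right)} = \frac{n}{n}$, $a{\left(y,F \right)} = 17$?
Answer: $\frac{67}{17} \approx 3.9412$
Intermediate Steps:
$h{\left(n \right)} = 1$
$L = -3$
$r{\left(j \right)} = 4$ ($r{\left(j \right)} = 7 - 3 = 4$)
$r{\left(\frac{\left(-1\right) \left(0 + 2\right)}{7} \right)} - \frac{h{\left(8 \right)}}{a{\left(-6,-7 \right)}} = 4 - 1 \cdot \frac{1}{17} = 4 - \frac{1}{17} = \frac{67}{17}$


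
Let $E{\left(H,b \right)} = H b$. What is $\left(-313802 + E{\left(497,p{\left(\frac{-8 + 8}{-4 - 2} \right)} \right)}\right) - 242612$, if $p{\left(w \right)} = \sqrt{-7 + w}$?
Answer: $-556414 + 497 i \sqrt{7} \approx -5.5641 \cdot 10^{5} + 1314.9 i$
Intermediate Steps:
$\left(-313802 + E{\left(497,p{\left(\frac{-8 + 8}{-4 - 2} \right)} \right)}\right) - 242612 = \left(-313802 + 497 \sqrt{-7 + \frac{-8 + 8}{-4 - 2}}\right) - 242612 = \left(-313802 + 497 \sqrt{-7 + \frac{0}{-6}}\right) - 242612 = \left(-313802 + 497 \sqrt{-7 + 0 \left(- \frac{1}{6}\right)}\right) - 242612 = \left(-313802 + 497 \sqrt{-7 + 0}\right) - 242612 = \left(-313802 + 497 \sqrt{-7}\right) - 242612 = \left(-313802 + 497 i \sqrt{7}\right) - 242612 = -556414 + 497 i \sqrt{7}$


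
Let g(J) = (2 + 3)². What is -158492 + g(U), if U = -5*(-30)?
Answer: -158467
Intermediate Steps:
U = 150
g(J) = 25 (g(J) = 5² = 25)
-158492 + g(U) = -158492 + 25 = -158467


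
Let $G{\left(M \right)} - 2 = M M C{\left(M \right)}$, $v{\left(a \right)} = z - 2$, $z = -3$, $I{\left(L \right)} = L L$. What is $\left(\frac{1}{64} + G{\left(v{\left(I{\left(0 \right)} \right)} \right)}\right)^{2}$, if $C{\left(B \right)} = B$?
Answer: $\frac{61952641}{4096} \approx 15125.0$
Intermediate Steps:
$I{\left(L \right)} = L^{2}$
$v{\left(a \right)} = -5$ ($v{\left(a \right)} = -3 - 2 = -5$)
$G{\left(M \right)} = 2 + M^{3}$ ($G{\left(M \right)} = 2 + M M M = 2 + M^{2} M = 2 + M^{3}$)
$\left(\frac{1}{64} + G{\left(v{\left(I{\left(0 \right)} \right)} \right)}\right)^{2} = \left(\frac{1}{64} + \left(2 + \left(-5\right)^{3}\right)\right)^{2} = \left(\frac{1}{64} + \left(2 - 125\right)\right)^{2} = \left(\frac{1}{64} - 123\right)^{2} = \left(- \frac{7871}{64}\right)^{2} = \frac{61952641}{4096}$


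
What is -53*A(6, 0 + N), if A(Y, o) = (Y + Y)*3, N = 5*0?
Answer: -1908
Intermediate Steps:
N = 0
A(Y, o) = 6*Y (A(Y, o) = (2*Y)*3 = 6*Y)
-53*A(6, 0 + N) = -318*6 = -53*36 = -1908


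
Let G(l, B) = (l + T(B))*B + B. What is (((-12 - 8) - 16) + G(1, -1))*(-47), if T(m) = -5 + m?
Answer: 1504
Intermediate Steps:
G(l, B) = B + B*(-5 + B + l) (G(l, B) = (l + (-5 + B))*B + B = (-5 + B + l)*B + B = B*(-5 + B + l) + B = B + B*(-5 + B + l))
(((-12 - 8) - 16) + G(1, -1))*(-47) = (((-12 - 8) - 16) - (-4 - 1 + 1))*(-47) = ((-20 - 16) - 1*(-4))*(-47) = (-36 + 4)*(-47) = -32*(-47) = 1504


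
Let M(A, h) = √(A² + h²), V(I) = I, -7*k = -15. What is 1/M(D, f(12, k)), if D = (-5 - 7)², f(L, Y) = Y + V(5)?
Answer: 7*√254641/509282 ≈ 0.0069359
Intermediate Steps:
k = 15/7 (k = -⅐*(-15) = 15/7 ≈ 2.1429)
f(L, Y) = 5 + Y (f(L, Y) = Y + 5 = 5 + Y)
D = 144 (D = (-12)² = 144)
1/M(D, f(12, k)) = 1/(√(144² + (5 + 15/7)²)) = 1/(√(20736 + (50/7)²)) = 1/(√(20736 + 2500/49)) = 1/(√(1018564/49)) = 1/(2*√254641/7) = 7*√254641/509282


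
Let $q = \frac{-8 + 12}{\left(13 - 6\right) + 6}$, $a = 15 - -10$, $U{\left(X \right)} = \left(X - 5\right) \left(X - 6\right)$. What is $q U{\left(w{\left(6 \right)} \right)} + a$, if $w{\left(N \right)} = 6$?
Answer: $25$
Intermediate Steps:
$U{\left(X \right)} = \left(-6 + X\right) \left(-5 + X\right)$ ($U{\left(X \right)} = \left(-5 + X\right) \left(-6 + X\right) = \left(-6 + X\right) \left(-5 + X\right)$)
$a = 25$ ($a = 15 + 10 = 25$)
$q = \frac{4}{13}$ ($q = \frac{4}{\left(13 - 6\right) + 6} = \frac{4}{7 + 6} = \frac{4}{13} \approx 0.30769$)
$q U{\left(w{\left(6 \right)} \right)} + a = \frac{4 \left(30 + 6^{2} - 66\right)}{13} + 25 = \frac{4 \left(30 + 36 - 66\right)}{13} + 25 = \frac{4}{13} \cdot 0 + 25 = 0 + 25 = 25$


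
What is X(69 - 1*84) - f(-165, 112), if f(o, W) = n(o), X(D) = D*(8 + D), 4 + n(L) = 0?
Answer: 109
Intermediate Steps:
n(L) = -4 (n(L) = -4 + 0 = -4)
f(o, W) = -4
X(69 - 1*84) - f(-165, 112) = (69 - 1*84)*(8 + (69 - 1*84)) - 1*(-4) = (69 - 84)*(8 + (69 - 84)) + 4 = -15*(8 - 15) + 4 = -15*(-7) + 4 = 105 + 4 = 109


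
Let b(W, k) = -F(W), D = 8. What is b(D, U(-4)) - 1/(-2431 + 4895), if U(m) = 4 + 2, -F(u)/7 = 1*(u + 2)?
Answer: 172479/2464 ≈ 70.000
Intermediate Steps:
F(u) = -14 - 7*u (F(u) = -7*(u + 2) = -7*(2 + u) = -14 - 7*u)
U(m) = 6
b(W, k) = 14 + 7*W (b(W, k) = -(-14 - 7*W) = 14 + 7*W)
b(D, U(-4)) - 1/(-2431 + 4895) = (14 + 7*8) - 1/(-2431 + 4895) = (14 + 56) - 1/2464 = 70 - 1*1/2464 = 70 - 1/2464 = 172479/2464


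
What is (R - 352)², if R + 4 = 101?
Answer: 65025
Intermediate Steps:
R = 97 (R = -4 + 101 = 97)
(R - 352)² = (97 - 352)² = (-255)² = 65025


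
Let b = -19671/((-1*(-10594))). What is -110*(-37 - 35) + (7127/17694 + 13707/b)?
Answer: 62461502815/116019558 ≈ 538.37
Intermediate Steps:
b = -19671/10594 ≈ -1.8568
-110*(-37 - 35) + (7127/17694 + 13707/b) = -110*(-37 - 35) + (7127/17694 + 13707/(-19671/10594)) = -110*(-72) + (7127*(1/17694) + 13707*(-10594/19671)) = 7920 + (7127/17694 - 48403986/6557) = 7920 - 856413396545/116019558 = 62461502815/116019558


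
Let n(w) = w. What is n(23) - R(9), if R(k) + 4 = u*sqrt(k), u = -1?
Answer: 30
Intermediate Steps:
R(k) = -4 - sqrt(k)
n(23) - R(9) = 23 - (-4 - sqrt(9)) = 23 - (-4 - 1*3) = 23 - (-4 - 3) = 23 - 1*(-7) = 23 + 7 = 30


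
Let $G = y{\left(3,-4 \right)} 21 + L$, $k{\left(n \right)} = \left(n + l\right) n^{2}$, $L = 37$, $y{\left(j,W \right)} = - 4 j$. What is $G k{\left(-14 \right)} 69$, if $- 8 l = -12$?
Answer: $36345750$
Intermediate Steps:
$l = \frac{3}{2}$ ($l = \left(- \frac{1}{8}\right) \left(-12\right) = \frac{3}{2} \approx 1.5$)
$k{\left(n \right)} = n^{2} \left(\frac{3}{2} + n\right)$ ($k{\left(n \right)} = \left(n + \frac{3}{2}\right) n^{2} = \left(\frac{3}{2} + n\right) n^{2} = n^{2} \left(\frac{3}{2} + n\right)$)
$G = -215$ ($G = \left(-4\right) 3 \cdot 21 + 37 = \left(-12\right) 21 + 37 = -252 + 37 = -215$)
$G k{\left(-14 \right)} 69 = - 215 \left(-14\right)^{2} \left(\frac{3}{2} - 14\right) 69 = - 215 \cdot 196 \left(- \frac{25}{2}\right) 69 = \left(-215\right) \left(-2450\right) 69 = 526750 \cdot 69 = 36345750$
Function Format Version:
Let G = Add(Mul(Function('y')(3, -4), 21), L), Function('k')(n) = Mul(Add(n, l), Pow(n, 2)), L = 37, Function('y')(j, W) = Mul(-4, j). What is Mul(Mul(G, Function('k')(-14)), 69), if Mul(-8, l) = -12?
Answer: 36345750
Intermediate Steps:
l = Rational(3, 2) (l = Mul(Rational(-1, 8), -12) = Rational(3, 2) ≈ 1.5000)
Function('k')(n) = Mul(Pow(n, 2), Add(Rational(3, 2), n)) (Function('k')(n) = Mul(Add(n, Rational(3, 2)), Pow(n, 2)) = Mul(Add(Rational(3, 2), n), Pow(n, 2)) = Mul(Pow(n, 2), Add(Rational(3, 2), n)))
G = -215 (G = Add(Mul(Mul(-4, 3), 21), 37) = Add(Mul(-12, 21), 37) = Add(-252, 37) = -215)
Mul(Mul(G, Function('k')(-14)), 69) = Mul(Mul(-215, Mul(Pow(-14, 2), Add(Rational(3, 2), -14))), 69) = Mul(Mul(-215, Mul(196, Rational(-25, 2))), 69) = Mul(Mul(-215, -2450), 69) = Mul(526750, 69) = 36345750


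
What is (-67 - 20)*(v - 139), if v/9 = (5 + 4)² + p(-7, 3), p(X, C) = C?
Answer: -53679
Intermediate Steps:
v = 756 (v = 9*((5 + 4)² + 3) = 9*(9² + 3) = 9*(81 + 3) = 9*84 = 756)
(-67 - 20)*(v - 139) = (-67 - 20)*(756 - 139) = -87*617 = -53679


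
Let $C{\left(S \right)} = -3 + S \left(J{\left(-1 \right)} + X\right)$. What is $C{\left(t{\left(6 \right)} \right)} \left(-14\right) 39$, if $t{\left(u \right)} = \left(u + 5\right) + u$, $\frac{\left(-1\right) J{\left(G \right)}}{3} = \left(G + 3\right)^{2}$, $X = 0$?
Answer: $113022$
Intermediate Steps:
$J{\left(G \right)} = - 3 \left(3 + G\right)^{2}$ ($J{\left(G \right)} = - 3 \left(G + 3\right)^{2} = - 3 \left(3 + G\right)^{2}$)
$t{\left(u \right)} = 5 + 2 u$ ($t{\left(u \right)} = \left(5 + u\right) + u = 5 + 2 u$)
$C{\left(S \right)} = -3 - 12 S$ ($C{\left(S \right)} = -3 + S \left(- 3 \left(3 - 1\right)^{2} + 0\right) = -3 + S \left(- 3 \cdot 2^{2} + 0\right) = -3 + S \left(\left(-3\right) 4 + 0\right) = -3 + S \left(-12 + 0\right) = -3 + S \left(-12\right) = -3 - 12 S$)
$C{\left(t{\left(6 \right)} \right)} \left(-14\right) 39 = \left(-3 - 12 \left(5 + 2 \cdot 6\right)\right) \left(-14\right) 39 = \left(-3 - 12 \left(5 + 12\right)\right) \left(-14\right) 39 = \left(-3 - 204\right) \left(-14\right) 39 = \left(-207\right) \left(-14\right) 39 = 2898 \cdot 39 = 113022$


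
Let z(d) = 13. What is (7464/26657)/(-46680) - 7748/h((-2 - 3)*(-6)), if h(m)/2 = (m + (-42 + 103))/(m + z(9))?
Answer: -664378544287/362935055 ≈ -1830.6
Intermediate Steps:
h(m) = 2*(61 + m)/(13 + m) (h(m) = 2*((m + (-42 + 103))/(m + 13)) = 2*((m + 61)/(13 + m)) = 2*((61 + m)/(13 + m)) = 2*(61 + m)/(13 + m))
(7464/26657)/(-46680) - 7748/h((-2 - 3)*(-6)) = (7464/26657)/(-46680) - 7748*(13 + (-2 - 3)*(-6))/(2*(61 + (-2 - 3)*(-6))) = (7464*(1/26657))*(-1/46680) - 7748*(13 - 5*(-6))/(2*(61 - 5*(-6))) = (7464/26657)*(-1/46680) - 7748*(13 + 30)/(2*(61 + 30)) = -311/51847865 - 7748/(2*91/43) = -311/51847865 - 7748/(2*(1/43)*91) = -311/51847865 - 7748/182/43 = -311/51847865 - 7748*43/182 = -311/51847865 - 12814/7 = -664378544287/362935055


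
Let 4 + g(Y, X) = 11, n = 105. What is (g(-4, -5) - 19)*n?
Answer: -1260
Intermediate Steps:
g(Y, X) = 7 (g(Y, X) = -4 + 11 = 7)
(g(-4, -5) - 19)*n = (7 - 19)*105 = -12*105 = -1260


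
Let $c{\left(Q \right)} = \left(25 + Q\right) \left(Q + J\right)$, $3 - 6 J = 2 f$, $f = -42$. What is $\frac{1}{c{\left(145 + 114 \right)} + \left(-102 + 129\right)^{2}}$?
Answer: $\frac{1}{78403} \approx 1.2755 \cdot 10^{-5}$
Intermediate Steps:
$J = \frac{29}{2}$ ($J = \frac{1}{2} - \frac{2 \left(-42\right)}{6} = \frac{1}{2} - -14 = \frac{1}{2} + 14 = \frac{29}{2} \approx 14.5$)
$c{\left(Q \right)} = \left(25 + Q\right) \left(\frac{29}{2} + Q\right)$ ($c{\left(Q \right)} = \left(25 + Q\right) \left(Q + \frac{29}{2}\right) = \left(25 + Q\right) \left(\frac{29}{2} + Q\right)$)
$\frac{1}{c{\left(145 + 114 \right)} + \left(-102 + 129\right)^{2}} = \frac{1}{\left(\frac{725}{2} + \left(145 + 114\right)^{2} + \frac{79 \left(145 + 114\right)}{2}\right) + \left(-102 + 129\right)^{2}} = \frac{1}{\left(\frac{725}{2} + 259^{2} + \frac{79}{2} \cdot 259\right) + 27^{2}} = \frac{1}{\left(\frac{725}{2} + 67081 + \frac{20461}{2}\right) + 729} = \frac{1}{77674 + 729} = \frac{1}{78403}$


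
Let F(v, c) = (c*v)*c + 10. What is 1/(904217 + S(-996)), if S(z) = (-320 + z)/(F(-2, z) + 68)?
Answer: 141711/128137495381 ≈ 1.1059e-6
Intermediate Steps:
F(v, c) = 10 + v*c² (F(v, c) = v*c² + 10 = 10 + v*c²)
S(z) = (-320 + z)/(78 - 2*z²) (S(z) = (-320 + z)/((10 - 2*z²) + 68) = (-320 + z)/(78 - 2*z²))
1/(904217 + S(-996)) = 1/(904217 + (320 - 1*(-996))/(2*(-39 + (-996)²))) = 1/(904217 + (320 + 996)/(2*(-39 + 992016))) = 1/(904217 + (½)*1316/991977) = 1/(904217 + (½)*(1/991977)*1316) = 1/(904217 + 94/141711) = 1/(128137495381/141711) = 141711/128137495381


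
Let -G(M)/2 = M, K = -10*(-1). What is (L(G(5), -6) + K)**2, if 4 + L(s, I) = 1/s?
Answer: 3481/100 ≈ 34.810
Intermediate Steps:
K = 10
G(M) = -2*M
L(s, I) = -4 + 1/s
(L(G(5), -6) + K)**2 = ((-4 + 1/(-2*5)) + 10)**2 = ((-4 + 1/(-10)) + 10)**2 = ((-4 - 1/10) + 10)**2 = (-41/10 + 10)**2 = (59/10)**2 = 3481/100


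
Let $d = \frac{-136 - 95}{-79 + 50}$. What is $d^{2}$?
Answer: $\frac{53361}{841} \approx 63.449$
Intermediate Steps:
$d = \frac{231}{29}$ ($d = - \frac{231}{-29} = \left(-231\right) \left(- \frac{1}{29}\right) = \frac{231}{29} \approx 7.9655$)
$d^{2} = \left(\frac{231}{29}\right)^{2} = \frac{53361}{841}$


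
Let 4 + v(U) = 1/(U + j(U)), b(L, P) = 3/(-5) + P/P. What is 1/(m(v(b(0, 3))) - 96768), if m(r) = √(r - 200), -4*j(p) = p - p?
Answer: -193536/18728092051 - I*√806/18728092051 ≈ -1.0334e-5 - 1.5159e-9*I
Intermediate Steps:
j(p) = 0 (j(p) = -(p - p)/4 = -¼*0 = 0)
b(L, P) = ⅖ (b(L, P) = 3*(-⅕) + 1 = -⅗ + 1 = ⅖)
v(U) = -4 + 1/U (v(U) = -4 + 1/(U + 0) = -4 + 1/U)
m(r) = √(-200 + r)
1/(m(v(b(0, 3))) - 96768) = 1/(√(-200 + (-4 + 1/(⅖))) - 96768) = 1/(√(-200 + (-4 + 5/2)) - 96768) = 1/(√(-200 - 3/2) - 96768) = 1/(√(-403/2) - 96768) = 1/(I*√806/2 - 96768) = 1/(-96768 + I*√806/2)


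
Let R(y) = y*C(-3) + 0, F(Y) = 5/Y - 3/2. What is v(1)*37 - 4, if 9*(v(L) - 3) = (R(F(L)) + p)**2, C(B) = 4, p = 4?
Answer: 1439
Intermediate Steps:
F(Y) = -3/2 + 5/Y (F(Y) = 5/Y - 3*1/2 = 5/Y - 3/2 = -3/2 + 5/Y)
R(y) = 4*y (R(y) = y*4 + 0 = 4*y + 0 = 4*y)
v(L) = 3 + (-2 + 20/L)**2/9 (v(L) = 3 + (4*(-3/2 + 5/L) + 4)**2/9 = 3 + ((-6 + 20/L) + 4)**2/9 = 3 + (-2 + 20/L)**2/9)
v(1)*37 - 4 = ((1/9)*(400 - 80*1 + 31*1**2)/1**2)*37 - 4 = ((1/9)*1*(400 - 80 + 31*1))*37 - 4 = ((1/9)*1*(400 - 80 + 31))*37 - 4 = ((1/9)*1*351)*37 - 4 = 39*37 - 4 = 1443 - 4 = 1439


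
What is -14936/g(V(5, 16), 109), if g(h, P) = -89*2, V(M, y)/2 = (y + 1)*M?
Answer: 7468/89 ≈ 83.910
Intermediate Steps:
V(M, y) = 2*M*(1 + y) (V(M, y) = 2*((y + 1)*M) = 2*((1 + y)*M) = 2*(M*(1 + y)) = 2*M*(1 + y))
g(h, P) = -178
-14936/g(V(5, 16), 109) = -14936/(-178) = -14936*(-1/178) = 7468/89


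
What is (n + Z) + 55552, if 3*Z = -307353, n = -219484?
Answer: -266383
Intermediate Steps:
Z = -102451 (Z = (⅓)*(-307353) = -102451)
(n + Z) + 55552 = (-219484 - 102451) + 55552 = -321935 + 55552 = -266383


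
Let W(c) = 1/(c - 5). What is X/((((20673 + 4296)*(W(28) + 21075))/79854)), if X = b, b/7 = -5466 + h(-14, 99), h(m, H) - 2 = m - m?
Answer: -1672568648/288169607 ≈ -5.8041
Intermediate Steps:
h(m, H) = 2 (h(m, H) = 2 + (m - m) = 2 + 0 = 2)
W(c) = 1/(-5 + c)
b = -38248 (b = 7*(-5466 + 2) = 7*(-5464) = -38248)
X = -38248
X/((((20673 + 4296)*(W(28) + 21075))/79854)) = -38248*79854/((20673 + 4296)*(1/(-5 + 28) + 21075)) = -38248*26618/(8323*(1/23 + 21075)) = -38248/((24969*(484726/23))*(1/79854)) = -38248/((12103123494/23)*(1/79854)) = -38248/2017187249/306107 = -38248*306107/2017187249 = -1672568648/288169607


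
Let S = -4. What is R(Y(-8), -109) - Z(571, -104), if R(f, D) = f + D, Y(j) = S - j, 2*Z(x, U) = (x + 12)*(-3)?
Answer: 1539/2 ≈ 769.50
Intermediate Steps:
Z(x, U) = -18 - 3*x/2 (Z(x, U) = ((x + 12)*(-3))/2 = ((12 + x)*(-3))/2 = (-36 - 3*x)/2 = -18 - 3*x/2)
Y(j) = -4 - j
R(f, D) = D + f
R(Y(-8), -109) - Z(571, -104) = (-109 + (-4 - 1*(-8))) - (-18 - 3/2*571) = (-109 + (-4 + 8)) - (-18 - 1713/2) = (-109 + 4) - 1*(-1749/2) = -105 + 1749/2 = 1539/2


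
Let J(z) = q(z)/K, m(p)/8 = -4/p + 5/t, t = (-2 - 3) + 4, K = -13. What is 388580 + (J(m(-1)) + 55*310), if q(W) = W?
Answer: 5273198/13 ≈ 4.0563e+5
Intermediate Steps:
t = -1 (t = -5 + 4 = -1)
m(p) = -40 - 32/p (m(p) = 8*(-4/p + 5/(-1)) = 8*(-4/p + 5*(-1)) = 8*(-4/p - 5) = 8*(-5 - 4/p) = -40 - 32/p)
J(z) = -z/13 (J(z) = z/(-13) = z*(-1/13) = -z/13)
388580 + (J(m(-1)) + 55*310) = 388580 + (-(-40 - 32/(-1))/13 + 55*310) = 388580 + (-(-40 - 32*(-1))/13 + 17050) = 388580 + (-(-40 + 32)/13 + 17050) = 388580 + (-1/13*(-8) + 17050) = 388580 + (8/13 + 17050) = 388580 + 221658/13 = 5273198/13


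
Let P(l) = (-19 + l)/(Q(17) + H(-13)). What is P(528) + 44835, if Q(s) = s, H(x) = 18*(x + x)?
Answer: 20220076/451 ≈ 44834.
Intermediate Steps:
H(x) = 36*x (H(x) = 18*(2*x) = 36*x)
P(l) = 19/451 - l/451 (P(l) = (-19 + l)/(17 + 36*(-13)) = (-19 + l)/(17 - 468) = (-19 + l)/(-451) = (-19 + l)*(-1/451) = 19/451 - l/451)
P(528) + 44835 = (19/451 - 1/451*528) + 44835 = (19/451 - 48/41) + 44835 = -509/451 + 44835 = 20220076/451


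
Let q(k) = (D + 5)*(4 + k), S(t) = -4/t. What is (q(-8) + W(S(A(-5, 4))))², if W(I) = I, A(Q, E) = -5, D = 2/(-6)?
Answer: 71824/225 ≈ 319.22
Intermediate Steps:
D = -⅓ (D = 2*(-⅙) = -⅓ ≈ -0.33333)
q(k) = 56/3 + 14*k/3 (q(k) = (-⅓ + 5)*(4 + k) = 14*(4 + k)/3 = 56/3 + 14*k/3)
(q(-8) + W(S(A(-5, 4))))² = ((56/3 + (14/3)*(-8)) - 4/(-5))² = ((56/3 - 112/3) - 4*(-⅕))² = (-56/3 + ⅘)² = (-268/15)² = 71824/225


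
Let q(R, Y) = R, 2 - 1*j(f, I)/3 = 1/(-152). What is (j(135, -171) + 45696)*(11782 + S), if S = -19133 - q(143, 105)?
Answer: -26029311129/76 ≈ -3.4249e+8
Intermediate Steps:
j(f, I) = 915/152 (j(f, I) = 6 - 3/(-152) = 6 - 3*(-1/152) = 6 + 3/152 = 915/152)
S = -19276 (S = -19133 - 1*143 = -19133 - 143 = -19276)
(j(135, -171) + 45696)*(11782 + S) = (915/152 + 45696)*(11782 - 19276) = (6946707/152)*(-7494) = -26029311129/76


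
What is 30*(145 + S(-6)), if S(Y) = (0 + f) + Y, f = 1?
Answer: 4200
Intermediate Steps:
S(Y) = 1 + Y (S(Y) = (0 + 1) + Y = 1 + Y)
30*(145 + S(-6)) = 30*(145 + (1 - 6)) = 30*(145 - 5) = 30*140 = 4200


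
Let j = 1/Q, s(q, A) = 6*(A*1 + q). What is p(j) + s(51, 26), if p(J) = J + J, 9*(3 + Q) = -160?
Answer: 86376/187 ≈ 461.90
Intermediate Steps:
Q = -187/9 (Q = -3 + (1/9)*(-160) = -3 - 160/9 = -187/9 ≈ -20.778)
s(q, A) = 6*A + 6*q (s(q, A) = 6*(A + q) = 6*A + 6*q)
j = -9/187 (j = 1/(-187/9) = -9/187 ≈ -0.048128)
p(J) = 2*J
p(j) + s(51, 26) = 2*(-9/187) + (6*26 + 6*51) = -18/187 + (156 + 306) = -18/187 + 462 = 86376/187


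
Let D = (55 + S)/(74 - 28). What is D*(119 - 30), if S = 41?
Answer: 4272/23 ≈ 185.74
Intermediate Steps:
D = 48/23 (D = (55 + 41)/(74 - 28) = 96/46 = 96*(1/46) = 48/23 ≈ 2.0870)
D*(119 - 30) = 48*(119 - 30)/23 = (48/23)*89 = 4272/23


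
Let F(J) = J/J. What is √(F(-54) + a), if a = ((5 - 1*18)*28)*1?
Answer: 11*I*√3 ≈ 19.053*I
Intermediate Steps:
F(J) = 1
a = -364 (a = ((5 - 18)*28)*1 = -13*28*1 = -364*1 = -364)
√(F(-54) + a) = √(1 - 364) = √(-363) = 11*I*√3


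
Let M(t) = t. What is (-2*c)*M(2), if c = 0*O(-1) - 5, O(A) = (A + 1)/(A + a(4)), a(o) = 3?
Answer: 20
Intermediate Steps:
O(A) = (1 + A)/(3 + A) (O(A) = (A + 1)/(A + 3) = (1 + A)/(3 + A))
c = -5 (c = 0*((1 - 1)/(3 - 1)) - 5 = 0*(0/2) - 5 = 0*((½)*0) - 5 = 0*0 - 5 = 0 - 5 = -5)
(-2*c)*M(2) = -2*(-5)*2 = 10*2 = 20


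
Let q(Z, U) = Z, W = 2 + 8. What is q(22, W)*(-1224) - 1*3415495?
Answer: -3442423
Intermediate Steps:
W = 10
q(22, W)*(-1224) - 1*3415495 = 22*(-1224) - 1*3415495 = -26928 - 3415495 = -3442423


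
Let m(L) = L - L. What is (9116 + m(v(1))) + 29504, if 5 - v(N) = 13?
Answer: 38620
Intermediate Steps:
v(N) = -8 (v(N) = 5 - 1*13 = 5 - 13 = -8)
m(L) = 0
(9116 + m(v(1))) + 29504 = (9116 + 0) + 29504 = 9116 + 29504 = 38620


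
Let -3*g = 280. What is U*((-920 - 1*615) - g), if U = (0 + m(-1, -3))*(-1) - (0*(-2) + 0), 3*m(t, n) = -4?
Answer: -17300/9 ≈ -1922.2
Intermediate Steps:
g = -280/3 (g = -⅓*280 = -280/3 ≈ -93.333)
m(t, n) = -4/3 (m(t, n) = (⅓)*(-4) = -4/3)
U = 4/3 (U = (0 - 4/3)*(-1) - (0*(-2) + 0) = -4/3*(-1) - (0 + 0) = 4/3 - 1*0 = 4/3 + 0 = 4/3 ≈ 1.3333)
U*((-920 - 1*615) - g) = 4*((-920 - 1*615) - 1*(-280/3))/3 = 4*((-920 - 615) + 280/3)/3 = 4*(-1535 + 280/3)/3 = (4/3)*(-4325/3) = -17300/9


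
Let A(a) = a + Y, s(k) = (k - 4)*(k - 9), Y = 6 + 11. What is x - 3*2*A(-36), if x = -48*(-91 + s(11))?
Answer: 3810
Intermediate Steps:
Y = 17
s(k) = (-9 + k)*(-4 + k) (s(k) = (-4 + k)*(-9 + k) = (-9 + k)*(-4 + k))
A(a) = 17 + a (A(a) = a + 17 = 17 + a)
x = 3696 (x = -48*(-91 + (36 + 11**2 - 13*11)) = -48*(-91 + (36 + 121 - 143)) = -48*(-91 + 14) = -48*(-77) = 3696)
x - 3*2*A(-36) = 3696 - 3*2*(17 - 36) = 3696 - 6*(-19) = 3696 - 1*(-114) = 3696 + 114 = 3810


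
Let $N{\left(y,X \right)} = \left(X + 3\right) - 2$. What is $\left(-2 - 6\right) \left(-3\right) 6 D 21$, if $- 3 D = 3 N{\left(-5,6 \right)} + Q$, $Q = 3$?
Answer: $-24192$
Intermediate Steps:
$N{\left(y,X \right)} = 1 + X$ ($N{\left(y,X \right)} = \left(3 + X\right) - 2 = 1 + X$)
$D = -8$ ($D = - \frac{3 \left(1 + 6\right) + 3}{3} = - \frac{3 \cdot 7 + 3}{3} = - \frac{21 + 3}{3} = \left(- \frac{1}{3}\right) 24 = -8$)
$\left(-2 - 6\right) \left(-3\right) 6 D 21 = \left(-2 - 6\right) \left(-3\right) 6 \left(-8\right) 21 = \left(-8\right) \left(-3\right) 6 \left(-8\right) 21 = 24 \cdot 6 \left(-8\right) 21 = 144 \left(-8\right) 21 = \left(-1152\right) 21 = -24192$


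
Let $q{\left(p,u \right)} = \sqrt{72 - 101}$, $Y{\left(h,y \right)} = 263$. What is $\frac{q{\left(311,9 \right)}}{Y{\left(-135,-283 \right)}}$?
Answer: $\frac{i \sqrt{29}}{263} \approx 0.020476 i$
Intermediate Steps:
$q{\left(p,u \right)} = i \sqrt{29}$ ($q{\left(p,u \right)} = \sqrt{-29} = i \sqrt{29}$)
$\frac{q{\left(311,9 \right)}}{Y{\left(-135,-283 \right)}} = \frac{i \sqrt{29}}{263}$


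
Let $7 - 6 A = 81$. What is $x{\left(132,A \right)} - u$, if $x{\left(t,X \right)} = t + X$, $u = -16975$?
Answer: $\frac{51284}{3} \approx 17095.0$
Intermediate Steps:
$A = - \frac{37}{3}$ ($A = \frac{7}{6} - \frac{27}{2} = - \frac{37}{3} \approx -12.333$)
$x{\left(t,X \right)} = X + t$
$x{\left(132,A \right)} - u = \left(- \frac{37}{3} + 132\right) - -16975 = \frac{359}{3} + 16975 = \frac{51284}{3}$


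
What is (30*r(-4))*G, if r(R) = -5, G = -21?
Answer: 3150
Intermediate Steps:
(30*r(-4))*G = (30*(-5))*(-21) = -150*(-21) = 3150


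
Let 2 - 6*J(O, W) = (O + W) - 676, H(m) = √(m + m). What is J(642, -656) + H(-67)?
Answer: 346/3 + I*√134 ≈ 115.33 + 11.576*I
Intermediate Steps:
H(m) = √2*√m (H(m) = √(2*m) = √2*√m)
J(O, W) = 113 - O/6 - W/6 (J(O, W) = ⅓ - ((O + W) - 676)/6 = ⅓ - (-676 + O + W)/6 = ⅓ + (338/3 - O/6 - W/6) = 113 - O/6 - W/6)
J(642, -656) + H(-67) = (113 - ⅙*642 - ⅙*(-656)) + √2*√(-67) = (113 - 107 + 328/3) + √2*(I*√67) = 346/3 + I*√134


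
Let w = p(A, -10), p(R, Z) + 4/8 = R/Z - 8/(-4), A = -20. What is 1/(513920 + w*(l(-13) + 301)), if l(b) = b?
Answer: 1/514928 ≈ 1.9420e-6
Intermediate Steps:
p(R, Z) = 3/2 + R/Z (p(R, Z) = -½ + (R/Z - 8/(-4)) = -½ + (R/Z - 8*(-¼)) = -½ + (R/Z + 2) = -½ + (2 + R/Z) = 3/2 + R/Z)
w = 7/2 (w = 3/2 - 20/(-10) = 3/2 - 20*(-⅒) = 3/2 + 2 = 7/2 ≈ 3.5000)
1/(513920 + w*(l(-13) + 301)) = 1/(513920 + 7*(-13 + 301)/2) = 1/(513920 + (7/2)*288) = 1/(513920 + 1008) = 1/514928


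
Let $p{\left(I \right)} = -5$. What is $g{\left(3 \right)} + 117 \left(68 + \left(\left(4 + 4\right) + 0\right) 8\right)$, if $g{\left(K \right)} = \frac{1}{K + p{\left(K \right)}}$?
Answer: $\frac{30887}{2} \approx 15444.0$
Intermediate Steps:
$g{\left(K \right)} = \frac{1}{-5 + K}$ ($g{\left(K \right)} = \frac{1}{K - 5} = \frac{1}{-5 + K}$)
$g{\left(3 \right)} + 117 \left(68 + \left(\left(4 + 4\right) + 0\right) 8\right) = \frac{1}{-5 + 3} + 117 \left(68 + \left(\left(4 + 4\right) + 0\right) 8\right) = \frac{1}{-2} + 117 \left(68 + \left(8 + 0\right) 8\right) = - \frac{1}{2} + 117 \left(68 + 8 \cdot 8\right) = - \frac{1}{2} + 117 \left(68 + 64\right) = - \frac{1}{2} + 117 \cdot 132 = - \frac{1}{2} + 15444 = \frac{30887}{2}$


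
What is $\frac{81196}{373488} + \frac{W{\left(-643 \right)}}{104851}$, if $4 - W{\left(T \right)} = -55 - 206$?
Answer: $\frac{2153114029}{9790147572} \approx 0.21993$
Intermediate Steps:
$W{\left(T \right)} = 265$ ($W{\left(T \right)} = 4 - \left(-55 - 206\right) = 4 - -261 = 4 + 261 = 265$)
$\frac{81196}{373488} + \frac{W{\left(-643 \right)}}{104851} = \frac{81196}{373488} + \frac{265}{104851} = 81196 \cdot \frac{1}{373488} + 265 \cdot \frac{1}{104851} = \frac{20299}{93372} + \frac{265}{104851} = \frac{2153114029}{9790147572}$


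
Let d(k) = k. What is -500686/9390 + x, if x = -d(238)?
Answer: -1367753/4695 ≈ -291.32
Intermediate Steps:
x = -238 (x = -1*238 = -238)
-500686/9390 + x = -500686/9390 - 238 = -500686*1/9390 - 238 = -250343/4695 - 238 = -1367753/4695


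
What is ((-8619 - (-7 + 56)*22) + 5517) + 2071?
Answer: -2109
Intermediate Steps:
((-8619 - (-7 + 56)*22) + 5517) + 2071 = ((-8619 - 49*22) + 5517) + 2071 = ((-8619 - 1*1078) + 5517) + 2071 = ((-8619 - 1078) + 5517) + 2071 = (-9697 + 5517) + 2071 = -4180 + 2071 = -2109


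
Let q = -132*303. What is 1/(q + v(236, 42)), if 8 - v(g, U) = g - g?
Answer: -1/39988 ≈ -2.5007e-5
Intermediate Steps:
v(g, U) = 8 (v(g, U) = 8 - (g - g) = 8 - 1*0 = 8 + 0 = 8)
q = -39996
1/(q + v(236, 42)) = 1/(-39996 + 8) = 1/(-39988) = -1/39988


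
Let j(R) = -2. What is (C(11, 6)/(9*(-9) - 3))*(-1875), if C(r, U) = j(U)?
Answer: -625/14 ≈ -44.643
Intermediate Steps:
C(r, U) = -2
(C(11, 6)/(9*(-9) - 3))*(-1875) = -2/(9*(-9) - 3)*(-1875) = -2/(-81 - 3)*(-1875) = -2/(-84)*(-1875) = -2*(-1/84)*(-1875) = (1/42)*(-1875) = -625/14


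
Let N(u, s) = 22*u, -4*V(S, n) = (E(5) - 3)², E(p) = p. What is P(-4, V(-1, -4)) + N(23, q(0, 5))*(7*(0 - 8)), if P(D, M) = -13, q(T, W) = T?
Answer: -28349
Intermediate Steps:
V(S, n) = -1 (V(S, n) = -(5 - 3)²/4 = -¼*2² = -¼*4 = -1)
P(-4, V(-1, -4)) + N(23, q(0, 5))*(7*(0 - 8)) = -13 + (22*23)*(7*(0 - 8)) = -13 + 506*(7*(-8)) = -13 + 506*(-56) = -13 - 28336 = -28349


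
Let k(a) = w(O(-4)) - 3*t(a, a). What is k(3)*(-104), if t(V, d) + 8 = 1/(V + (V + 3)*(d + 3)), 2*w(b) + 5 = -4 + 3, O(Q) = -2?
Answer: -2176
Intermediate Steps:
w(b) = -3 (w(b) = -5/2 + (-4 + 3)/2 = -5/2 + (½)*(-1) = -5/2 - ½ = -3)
t(V, d) = -8 + 1/(V + (3 + V)*(3 + d)) (t(V, d) = -8 + 1/(V + (V + 3)*(d + 3)) = -8 + 1/(V + (3 + V)*(3 + d)))
k(a) = -3 - 3*(-71 - 56*a - 8*a²)/(9 + a² + 7*a) (k(a) = -3 - 3*(-71 - 32*a - 24*a - 8*a*a)/(9 + 3*a + 4*a + a*a) = -3 - 3*(-71 - 32*a - 24*a - 8*a²)/(9 + 3*a + 4*a + a²) = -3 - 3*(-71 - 56*a - 8*a²)/(9 + a² + 7*a))
k(3)*(-104) = (3*(62 + 7*3² + 49*3)/(9 + 3² + 7*3))*(-104) = (3*(62 + 7*9 + 147)/(9 + 9 + 21))*(-104) = (3*(62 + 63 + 147)/39)*(-104) = (3*(1/39)*272)*(-104) = (272/13)*(-104) = -2176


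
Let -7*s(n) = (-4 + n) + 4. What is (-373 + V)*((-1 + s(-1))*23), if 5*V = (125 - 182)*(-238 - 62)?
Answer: -420486/7 ≈ -60069.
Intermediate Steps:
s(n) = -n/7 (s(n) = -((-4 + n) + 4)/7 = -n/7)
V = 3420 (V = ((125 - 182)*(-238 - 62))/5 = (-57*(-300))/5 = (⅕)*17100 = 3420)
(-373 + V)*((-1 + s(-1))*23) = (-373 + 3420)*((-1 - ⅐*(-1))*23) = 3047*((-1 + ⅐)*23) = 3047*(-6/7*23) = 3047*(-138/7) = -420486/7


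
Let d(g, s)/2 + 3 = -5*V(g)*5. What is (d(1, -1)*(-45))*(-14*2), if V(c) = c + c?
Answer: -133560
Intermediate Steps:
V(c) = 2*c
d(g, s) = -6 - 100*g (d(g, s) = -6 + 2*(-10*g*5) = -6 + 2*(-50*g) = -6 - 100*g)
(d(1, -1)*(-45))*(-14*2) = ((-6 - 100*1)*(-45))*(-14*2) = ((-6 - 100)*(-45))*(-28) = -106*(-45)*(-28) = 4770*(-28) = -133560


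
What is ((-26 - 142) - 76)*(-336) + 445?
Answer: 82429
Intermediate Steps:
((-26 - 142) - 76)*(-336) + 445 = (-168 - 76)*(-336) + 445 = -244*(-336) + 445 = 81984 + 445 = 82429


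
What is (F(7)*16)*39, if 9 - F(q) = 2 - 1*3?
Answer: 6240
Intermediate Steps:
F(q) = 10 (F(q) = 9 - (2 - 1*3) = 9 - (2 - 3) = 9 - 1*(-1) = 9 + 1 = 10)
(F(7)*16)*39 = (10*16)*39 = 160*39 = 6240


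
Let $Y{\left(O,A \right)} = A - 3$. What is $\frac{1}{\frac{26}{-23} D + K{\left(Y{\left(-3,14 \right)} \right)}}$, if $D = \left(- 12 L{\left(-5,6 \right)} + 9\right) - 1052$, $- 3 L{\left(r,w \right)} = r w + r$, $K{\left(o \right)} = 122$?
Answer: $\frac{23}{33564} \approx 0.00068526$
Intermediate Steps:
$Y{\left(O,A \right)} = -3 + A$
$L{\left(r,w \right)} = - \frac{r}{3} - \frac{r w}{3}$ ($L{\left(r,w \right)} = - \frac{r w + r}{3} = - \frac{r + r w}{3} = - \frac{r}{3} - \frac{r w}{3}$)
$D = -1183$ ($D = \left(- 12 \left(\left(- \frac{1}{3}\right) \left(-5\right) \left(1 + 6\right)\right) + 9\right) - 1052 = \left(- 12 \left(\left(- \frac{1}{3}\right) \left(-5\right) 7\right) + 9\right) - 1052 = \left(\left(-12\right) \frac{35}{3} + 9\right) - 1052 = \left(-140 + 9\right) - 1052 = -131 - 1052 = -1183$)
$\frac{1}{\frac{26}{-23} D + K{\left(Y{\left(-3,14 \right)} \right)}} = \frac{1}{\frac{26}{-23} \left(-1183\right) + 122} = \frac{1}{26 \left(- \frac{1}{23}\right) \left(-1183\right) + 122} = \frac{1}{\left(- \frac{26}{23}\right) \left(-1183\right) + 122} = \frac{1}{\frac{30758}{23} + 122} = \frac{1}{\frac{33564}{23}} = \frac{23}{33564}$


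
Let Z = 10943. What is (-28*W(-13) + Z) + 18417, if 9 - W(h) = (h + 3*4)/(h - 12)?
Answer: 727728/25 ≈ 29109.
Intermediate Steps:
W(h) = 9 - (12 + h)/(-12 + h) (W(h) = 9 - (h + 3*4)/(h - 12) = 9 - (h + 12)/(-12 + h) = 9 - (12 + h)/(-12 + h))
(-28*W(-13) + Z) + 18417 = (-224*(-15 - 13)/(-12 - 13) + 10943) + 18417 = (-224*(-28)/(-25) + 10943) + 18417 = (-224*(-1)*(-28)/25 + 10943) + 18417 = (-28*224/25 + 10943) + 18417 = (-6272/25 + 10943) + 18417 = 267303/25 + 18417 = 727728/25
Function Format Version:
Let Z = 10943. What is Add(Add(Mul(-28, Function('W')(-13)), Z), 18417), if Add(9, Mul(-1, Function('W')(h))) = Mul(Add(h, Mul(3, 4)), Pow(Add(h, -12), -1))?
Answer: Rational(727728, 25) ≈ 29109.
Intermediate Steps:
Function('W')(h) = Add(9, Mul(-1, Pow(Add(-12, h), -1), Add(12, h))) (Function('W')(h) = Add(9, Mul(-1, Mul(Add(h, Mul(3, 4)), Pow(Add(h, -12), -1)))) = Add(9, Mul(-1, Mul(Add(h, 12), Pow(Add(-12, h), -1)))) = Add(9, Mul(-1, Mul(Add(12, h), Pow(Add(-12, h), -1)))) = Add(9, Mul(-1, Mul(Pow(Add(-12, h), -1), Add(12, h)))) = Add(9, Mul(-1, Pow(Add(-12, h), -1), Add(12, h))))
Add(Add(Mul(-28, Function('W')(-13)), Z), 18417) = Add(Add(Mul(-28, Mul(8, Pow(Add(-12, -13), -1), Add(-15, -13))), 10943), 18417) = Add(Add(Mul(-28, Mul(8, Pow(-25, -1), -28)), 10943), 18417) = Add(Add(Mul(-28, Mul(8, Rational(-1, 25), -28)), 10943), 18417) = Add(Add(Mul(-28, Rational(224, 25)), 10943), 18417) = Add(Add(Rational(-6272, 25), 10943), 18417) = Add(Rational(267303, 25), 18417) = Rational(727728, 25)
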